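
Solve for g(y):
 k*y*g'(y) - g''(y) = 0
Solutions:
 g(y) = Piecewise((-sqrt(2)*sqrt(pi)*C1*erf(sqrt(2)*y*sqrt(-k)/2)/(2*sqrt(-k)) - C2, (k > 0) | (k < 0)), (-C1*y - C2, True))


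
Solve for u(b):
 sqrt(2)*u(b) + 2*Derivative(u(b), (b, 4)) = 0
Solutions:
 u(b) = (C1*sin(2^(3/8)*b/2) + C2*cos(2^(3/8)*b/2))*exp(-2^(3/8)*b/2) + (C3*sin(2^(3/8)*b/2) + C4*cos(2^(3/8)*b/2))*exp(2^(3/8)*b/2)


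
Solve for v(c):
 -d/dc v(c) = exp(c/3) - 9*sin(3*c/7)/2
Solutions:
 v(c) = C1 - 3*exp(c/3) - 21*cos(3*c/7)/2


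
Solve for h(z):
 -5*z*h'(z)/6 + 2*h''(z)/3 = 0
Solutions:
 h(z) = C1 + C2*erfi(sqrt(10)*z/4)


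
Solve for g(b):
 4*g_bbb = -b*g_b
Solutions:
 g(b) = C1 + Integral(C2*airyai(-2^(1/3)*b/2) + C3*airybi(-2^(1/3)*b/2), b)


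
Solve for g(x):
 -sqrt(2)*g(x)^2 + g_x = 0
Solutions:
 g(x) = -1/(C1 + sqrt(2)*x)


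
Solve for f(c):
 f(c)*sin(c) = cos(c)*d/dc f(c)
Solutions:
 f(c) = C1/cos(c)


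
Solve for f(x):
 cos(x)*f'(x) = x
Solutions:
 f(x) = C1 + Integral(x/cos(x), x)


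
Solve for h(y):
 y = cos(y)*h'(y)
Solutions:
 h(y) = C1 + Integral(y/cos(y), y)


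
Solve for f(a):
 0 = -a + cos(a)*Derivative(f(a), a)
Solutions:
 f(a) = C1 + Integral(a/cos(a), a)


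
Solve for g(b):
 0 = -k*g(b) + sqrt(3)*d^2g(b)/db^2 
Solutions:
 g(b) = C1*exp(-3^(3/4)*b*sqrt(k)/3) + C2*exp(3^(3/4)*b*sqrt(k)/3)


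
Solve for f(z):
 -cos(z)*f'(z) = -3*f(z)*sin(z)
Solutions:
 f(z) = C1/cos(z)^3


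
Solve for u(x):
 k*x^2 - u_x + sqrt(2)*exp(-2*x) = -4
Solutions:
 u(x) = C1 + k*x^3/3 + 4*x - sqrt(2)*exp(-2*x)/2


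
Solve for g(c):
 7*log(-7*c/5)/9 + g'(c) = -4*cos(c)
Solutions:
 g(c) = C1 - 7*c*log(-c)/9 - 7*c*log(7)/9 + 7*c/9 + 7*c*log(5)/9 - 4*sin(c)


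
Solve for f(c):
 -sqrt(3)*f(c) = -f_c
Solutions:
 f(c) = C1*exp(sqrt(3)*c)


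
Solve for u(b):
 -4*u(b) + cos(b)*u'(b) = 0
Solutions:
 u(b) = C1*(sin(b)^2 + 2*sin(b) + 1)/(sin(b)^2 - 2*sin(b) + 1)


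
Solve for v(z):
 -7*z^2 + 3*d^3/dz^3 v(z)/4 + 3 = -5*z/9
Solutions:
 v(z) = C1 + C2*z + C3*z^2 + 7*z^5/45 - 5*z^4/162 - 2*z^3/3


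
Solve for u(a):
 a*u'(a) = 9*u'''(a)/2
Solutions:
 u(a) = C1 + Integral(C2*airyai(6^(1/3)*a/3) + C3*airybi(6^(1/3)*a/3), a)


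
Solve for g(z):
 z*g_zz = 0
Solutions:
 g(z) = C1 + C2*z


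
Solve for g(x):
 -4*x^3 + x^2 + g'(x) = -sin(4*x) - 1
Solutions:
 g(x) = C1 + x^4 - x^3/3 - x + cos(4*x)/4


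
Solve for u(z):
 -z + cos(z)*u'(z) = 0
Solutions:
 u(z) = C1 + Integral(z/cos(z), z)


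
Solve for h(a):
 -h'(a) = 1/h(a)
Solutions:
 h(a) = -sqrt(C1 - 2*a)
 h(a) = sqrt(C1 - 2*a)


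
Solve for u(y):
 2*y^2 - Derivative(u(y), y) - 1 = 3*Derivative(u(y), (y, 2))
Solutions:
 u(y) = C1 + C2*exp(-y/3) + 2*y^3/3 - 6*y^2 + 35*y


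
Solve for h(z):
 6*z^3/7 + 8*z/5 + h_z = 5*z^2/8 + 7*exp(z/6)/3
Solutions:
 h(z) = C1 - 3*z^4/14 + 5*z^3/24 - 4*z^2/5 + 14*exp(z/6)


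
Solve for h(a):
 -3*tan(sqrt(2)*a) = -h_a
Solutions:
 h(a) = C1 - 3*sqrt(2)*log(cos(sqrt(2)*a))/2


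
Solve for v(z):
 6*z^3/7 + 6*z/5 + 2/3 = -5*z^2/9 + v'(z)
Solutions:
 v(z) = C1 + 3*z^4/14 + 5*z^3/27 + 3*z^2/5 + 2*z/3


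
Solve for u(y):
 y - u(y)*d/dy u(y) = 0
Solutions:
 u(y) = -sqrt(C1 + y^2)
 u(y) = sqrt(C1 + y^2)


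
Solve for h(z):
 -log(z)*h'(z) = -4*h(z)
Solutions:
 h(z) = C1*exp(4*li(z))


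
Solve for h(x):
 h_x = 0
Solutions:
 h(x) = C1


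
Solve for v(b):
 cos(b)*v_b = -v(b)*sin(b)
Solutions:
 v(b) = C1*cos(b)


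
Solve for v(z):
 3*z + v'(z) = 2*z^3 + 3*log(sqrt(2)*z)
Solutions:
 v(z) = C1 + z^4/2 - 3*z^2/2 + 3*z*log(z) - 3*z + 3*z*log(2)/2


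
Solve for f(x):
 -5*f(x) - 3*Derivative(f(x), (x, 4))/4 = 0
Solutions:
 f(x) = (C1*sin(3^(3/4)*5^(1/4)*x/3) + C2*cos(3^(3/4)*5^(1/4)*x/3))*exp(-3^(3/4)*5^(1/4)*x/3) + (C3*sin(3^(3/4)*5^(1/4)*x/3) + C4*cos(3^(3/4)*5^(1/4)*x/3))*exp(3^(3/4)*5^(1/4)*x/3)


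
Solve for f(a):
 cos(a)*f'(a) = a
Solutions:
 f(a) = C1 + Integral(a/cos(a), a)


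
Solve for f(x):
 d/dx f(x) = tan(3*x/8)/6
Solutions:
 f(x) = C1 - 4*log(cos(3*x/8))/9


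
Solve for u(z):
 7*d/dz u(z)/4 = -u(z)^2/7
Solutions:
 u(z) = 49/(C1 + 4*z)


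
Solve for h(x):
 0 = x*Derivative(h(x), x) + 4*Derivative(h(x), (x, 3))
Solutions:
 h(x) = C1 + Integral(C2*airyai(-2^(1/3)*x/2) + C3*airybi(-2^(1/3)*x/2), x)


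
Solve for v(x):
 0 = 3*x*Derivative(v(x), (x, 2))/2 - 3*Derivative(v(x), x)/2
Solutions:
 v(x) = C1 + C2*x^2


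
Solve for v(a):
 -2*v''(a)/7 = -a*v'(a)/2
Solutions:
 v(a) = C1 + C2*erfi(sqrt(14)*a/4)


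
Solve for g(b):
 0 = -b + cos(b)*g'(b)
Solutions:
 g(b) = C1 + Integral(b/cos(b), b)


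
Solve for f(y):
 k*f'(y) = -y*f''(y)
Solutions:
 f(y) = C1 + y^(1 - re(k))*(C2*sin(log(y)*Abs(im(k))) + C3*cos(log(y)*im(k)))


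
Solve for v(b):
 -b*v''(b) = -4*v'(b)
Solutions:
 v(b) = C1 + C2*b^5


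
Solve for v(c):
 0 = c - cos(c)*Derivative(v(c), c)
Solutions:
 v(c) = C1 + Integral(c/cos(c), c)


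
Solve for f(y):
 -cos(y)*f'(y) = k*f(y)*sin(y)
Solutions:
 f(y) = C1*exp(k*log(cos(y)))


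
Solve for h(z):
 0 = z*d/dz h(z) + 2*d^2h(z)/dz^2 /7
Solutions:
 h(z) = C1 + C2*erf(sqrt(7)*z/2)


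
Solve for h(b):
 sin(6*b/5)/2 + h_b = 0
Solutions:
 h(b) = C1 + 5*cos(6*b/5)/12


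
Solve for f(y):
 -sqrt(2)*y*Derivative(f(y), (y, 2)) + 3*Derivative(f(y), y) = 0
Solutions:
 f(y) = C1 + C2*y^(1 + 3*sqrt(2)/2)


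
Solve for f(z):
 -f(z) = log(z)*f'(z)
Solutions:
 f(z) = C1*exp(-li(z))


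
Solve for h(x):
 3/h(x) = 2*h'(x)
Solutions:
 h(x) = -sqrt(C1 + 3*x)
 h(x) = sqrt(C1 + 3*x)


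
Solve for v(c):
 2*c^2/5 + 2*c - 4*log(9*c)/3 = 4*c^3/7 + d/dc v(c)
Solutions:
 v(c) = C1 - c^4/7 + 2*c^3/15 + c^2 - 4*c*log(c)/3 - 8*c*log(3)/3 + 4*c/3


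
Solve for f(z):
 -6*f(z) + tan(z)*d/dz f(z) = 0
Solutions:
 f(z) = C1*sin(z)^6


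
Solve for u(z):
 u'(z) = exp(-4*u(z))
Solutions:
 u(z) = log(-I*(C1 + 4*z)^(1/4))
 u(z) = log(I*(C1 + 4*z)^(1/4))
 u(z) = log(-(C1 + 4*z)^(1/4))
 u(z) = log(C1 + 4*z)/4


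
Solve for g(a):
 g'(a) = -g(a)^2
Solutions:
 g(a) = 1/(C1 + a)


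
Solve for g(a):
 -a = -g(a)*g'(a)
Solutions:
 g(a) = -sqrt(C1 + a^2)
 g(a) = sqrt(C1 + a^2)


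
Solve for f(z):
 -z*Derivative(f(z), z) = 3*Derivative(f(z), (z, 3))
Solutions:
 f(z) = C1 + Integral(C2*airyai(-3^(2/3)*z/3) + C3*airybi(-3^(2/3)*z/3), z)


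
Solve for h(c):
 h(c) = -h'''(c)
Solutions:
 h(c) = C3*exp(-c) + (C1*sin(sqrt(3)*c/2) + C2*cos(sqrt(3)*c/2))*exp(c/2)


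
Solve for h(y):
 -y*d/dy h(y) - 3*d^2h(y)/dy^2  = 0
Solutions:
 h(y) = C1 + C2*erf(sqrt(6)*y/6)


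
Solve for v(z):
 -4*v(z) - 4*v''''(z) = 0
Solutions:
 v(z) = (C1*sin(sqrt(2)*z/2) + C2*cos(sqrt(2)*z/2))*exp(-sqrt(2)*z/2) + (C3*sin(sqrt(2)*z/2) + C4*cos(sqrt(2)*z/2))*exp(sqrt(2)*z/2)


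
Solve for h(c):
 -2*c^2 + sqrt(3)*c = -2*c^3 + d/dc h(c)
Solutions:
 h(c) = C1 + c^4/2 - 2*c^3/3 + sqrt(3)*c^2/2


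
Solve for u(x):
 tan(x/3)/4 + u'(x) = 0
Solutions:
 u(x) = C1 + 3*log(cos(x/3))/4


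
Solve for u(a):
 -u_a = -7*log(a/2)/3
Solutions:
 u(a) = C1 + 7*a*log(a)/3 - 7*a/3 - 7*a*log(2)/3


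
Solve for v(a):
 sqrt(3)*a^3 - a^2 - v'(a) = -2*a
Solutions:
 v(a) = C1 + sqrt(3)*a^4/4 - a^3/3 + a^2


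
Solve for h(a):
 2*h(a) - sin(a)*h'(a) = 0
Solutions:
 h(a) = C1*(cos(a) - 1)/(cos(a) + 1)


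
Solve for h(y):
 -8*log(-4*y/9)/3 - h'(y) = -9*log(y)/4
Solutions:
 h(y) = C1 - 5*y*log(y)/12 + y*(-64*log(2) + 5 + 64*log(3) - 32*I*pi)/12


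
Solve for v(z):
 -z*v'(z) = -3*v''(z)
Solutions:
 v(z) = C1 + C2*erfi(sqrt(6)*z/6)


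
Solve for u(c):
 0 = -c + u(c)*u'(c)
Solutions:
 u(c) = -sqrt(C1 + c^2)
 u(c) = sqrt(C1 + c^2)


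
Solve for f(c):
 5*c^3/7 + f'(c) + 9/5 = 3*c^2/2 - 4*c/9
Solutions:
 f(c) = C1 - 5*c^4/28 + c^3/2 - 2*c^2/9 - 9*c/5


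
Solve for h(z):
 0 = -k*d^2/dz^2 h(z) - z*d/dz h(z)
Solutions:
 h(z) = C1 + C2*sqrt(k)*erf(sqrt(2)*z*sqrt(1/k)/2)


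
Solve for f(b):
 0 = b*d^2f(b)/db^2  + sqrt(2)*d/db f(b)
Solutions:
 f(b) = C1 + C2*b^(1 - sqrt(2))


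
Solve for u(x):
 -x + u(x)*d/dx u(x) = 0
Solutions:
 u(x) = -sqrt(C1 + x^2)
 u(x) = sqrt(C1 + x^2)


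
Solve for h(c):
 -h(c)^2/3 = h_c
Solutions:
 h(c) = 3/(C1 + c)


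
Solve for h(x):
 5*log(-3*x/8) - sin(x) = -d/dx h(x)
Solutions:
 h(x) = C1 - 5*x*log(-x) - 5*x*log(3) + 5*x + 15*x*log(2) - cos(x)


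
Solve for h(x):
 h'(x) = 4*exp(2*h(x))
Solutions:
 h(x) = log(-sqrt(-1/(C1 + 4*x))) - log(2)/2
 h(x) = log(-1/(C1 + 4*x))/2 - log(2)/2


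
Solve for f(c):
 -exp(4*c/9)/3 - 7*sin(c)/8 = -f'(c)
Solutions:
 f(c) = C1 + 3*exp(4*c/9)/4 - 7*cos(c)/8


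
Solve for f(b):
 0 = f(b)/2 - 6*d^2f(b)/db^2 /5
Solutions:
 f(b) = C1*exp(-sqrt(15)*b/6) + C2*exp(sqrt(15)*b/6)


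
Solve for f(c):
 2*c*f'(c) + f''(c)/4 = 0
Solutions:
 f(c) = C1 + C2*erf(2*c)


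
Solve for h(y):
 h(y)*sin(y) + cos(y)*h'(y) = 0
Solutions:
 h(y) = C1*cos(y)


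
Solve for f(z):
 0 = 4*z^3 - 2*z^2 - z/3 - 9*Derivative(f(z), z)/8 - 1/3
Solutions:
 f(z) = C1 + 8*z^4/9 - 16*z^3/27 - 4*z^2/27 - 8*z/27


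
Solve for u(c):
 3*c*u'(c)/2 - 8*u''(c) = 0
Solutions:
 u(c) = C1 + C2*erfi(sqrt(6)*c/8)


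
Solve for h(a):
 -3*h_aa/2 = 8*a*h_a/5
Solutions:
 h(a) = C1 + C2*erf(2*sqrt(30)*a/15)


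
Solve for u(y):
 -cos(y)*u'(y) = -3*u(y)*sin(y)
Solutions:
 u(y) = C1/cos(y)^3


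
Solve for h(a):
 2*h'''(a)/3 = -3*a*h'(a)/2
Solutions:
 h(a) = C1 + Integral(C2*airyai(-2^(1/3)*3^(2/3)*a/2) + C3*airybi(-2^(1/3)*3^(2/3)*a/2), a)


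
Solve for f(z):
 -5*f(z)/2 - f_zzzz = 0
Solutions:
 f(z) = (C1*sin(10^(1/4)*z/2) + C2*cos(10^(1/4)*z/2))*exp(-10^(1/4)*z/2) + (C3*sin(10^(1/4)*z/2) + C4*cos(10^(1/4)*z/2))*exp(10^(1/4)*z/2)


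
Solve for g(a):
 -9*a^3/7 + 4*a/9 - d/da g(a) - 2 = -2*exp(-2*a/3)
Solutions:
 g(a) = C1 - 9*a^4/28 + 2*a^2/9 - 2*a - 3*exp(-2*a/3)


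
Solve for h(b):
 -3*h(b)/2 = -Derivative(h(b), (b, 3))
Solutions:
 h(b) = C3*exp(2^(2/3)*3^(1/3)*b/2) + (C1*sin(2^(2/3)*3^(5/6)*b/4) + C2*cos(2^(2/3)*3^(5/6)*b/4))*exp(-2^(2/3)*3^(1/3)*b/4)


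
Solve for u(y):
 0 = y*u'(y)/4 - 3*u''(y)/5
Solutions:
 u(y) = C1 + C2*erfi(sqrt(30)*y/12)


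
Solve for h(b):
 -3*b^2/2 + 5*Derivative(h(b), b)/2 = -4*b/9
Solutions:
 h(b) = C1 + b^3/5 - 4*b^2/45


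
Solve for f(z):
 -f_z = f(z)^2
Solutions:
 f(z) = 1/(C1 + z)


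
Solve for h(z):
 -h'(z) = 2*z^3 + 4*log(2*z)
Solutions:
 h(z) = C1 - z^4/2 - 4*z*log(z) - z*log(16) + 4*z


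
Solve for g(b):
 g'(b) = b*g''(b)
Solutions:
 g(b) = C1 + C2*b^2


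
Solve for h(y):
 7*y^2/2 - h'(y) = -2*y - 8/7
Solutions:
 h(y) = C1 + 7*y^3/6 + y^2 + 8*y/7


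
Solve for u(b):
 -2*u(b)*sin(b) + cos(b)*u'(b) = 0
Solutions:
 u(b) = C1/cos(b)^2


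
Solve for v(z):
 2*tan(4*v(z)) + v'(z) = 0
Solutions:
 v(z) = -asin(C1*exp(-8*z))/4 + pi/4
 v(z) = asin(C1*exp(-8*z))/4


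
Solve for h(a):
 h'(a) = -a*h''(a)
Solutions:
 h(a) = C1 + C2*log(a)


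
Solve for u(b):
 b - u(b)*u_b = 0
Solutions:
 u(b) = -sqrt(C1 + b^2)
 u(b) = sqrt(C1 + b^2)


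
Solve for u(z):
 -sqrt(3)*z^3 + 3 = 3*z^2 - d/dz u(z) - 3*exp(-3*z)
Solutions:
 u(z) = C1 + sqrt(3)*z^4/4 + z^3 - 3*z + exp(-3*z)


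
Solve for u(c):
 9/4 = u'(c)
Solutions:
 u(c) = C1 + 9*c/4


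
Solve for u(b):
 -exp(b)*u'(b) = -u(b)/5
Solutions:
 u(b) = C1*exp(-exp(-b)/5)


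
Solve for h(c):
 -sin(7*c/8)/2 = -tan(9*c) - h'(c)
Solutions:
 h(c) = C1 + log(cos(9*c))/9 - 4*cos(7*c/8)/7


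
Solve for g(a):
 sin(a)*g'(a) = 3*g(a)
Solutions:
 g(a) = C1*(cos(a) - 1)^(3/2)/(cos(a) + 1)^(3/2)


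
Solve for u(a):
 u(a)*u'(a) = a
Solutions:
 u(a) = -sqrt(C1 + a^2)
 u(a) = sqrt(C1 + a^2)


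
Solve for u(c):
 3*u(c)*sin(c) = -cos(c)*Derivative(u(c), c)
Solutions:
 u(c) = C1*cos(c)^3


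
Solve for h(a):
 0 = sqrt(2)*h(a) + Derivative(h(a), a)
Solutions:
 h(a) = C1*exp(-sqrt(2)*a)


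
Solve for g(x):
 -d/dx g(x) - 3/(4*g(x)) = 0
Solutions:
 g(x) = -sqrt(C1 - 6*x)/2
 g(x) = sqrt(C1 - 6*x)/2


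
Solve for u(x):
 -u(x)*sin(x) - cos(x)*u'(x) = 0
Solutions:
 u(x) = C1*cos(x)


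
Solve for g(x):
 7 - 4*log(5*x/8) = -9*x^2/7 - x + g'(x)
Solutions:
 g(x) = C1 + 3*x^3/7 + x^2/2 - 4*x*log(x) + x*log(4096/625) + 11*x


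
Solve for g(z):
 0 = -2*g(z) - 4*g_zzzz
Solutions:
 g(z) = (C1*sin(2^(1/4)*z/2) + C2*cos(2^(1/4)*z/2))*exp(-2^(1/4)*z/2) + (C3*sin(2^(1/4)*z/2) + C4*cos(2^(1/4)*z/2))*exp(2^(1/4)*z/2)


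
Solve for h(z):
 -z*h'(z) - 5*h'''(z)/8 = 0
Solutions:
 h(z) = C1 + Integral(C2*airyai(-2*5^(2/3)*z/5) + C3*airybi(-2*5^(2/3)*z/5), z)


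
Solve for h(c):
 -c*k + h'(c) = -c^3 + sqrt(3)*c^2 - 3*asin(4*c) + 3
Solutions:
 h(c) = C1 - c^4/4 + sqrt(3)*c^3/3 + c^2*k/2 - 3*c*asin(4*c) + 3*c - 3*sqrt(1 - 16*c^2)/4


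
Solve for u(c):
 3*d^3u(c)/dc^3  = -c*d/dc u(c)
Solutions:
 u(c) = C1 + Integral(C2*airyai(-3^(2/3)*c/3) + C3*airybi(-3^(2/3)*c/3), c)


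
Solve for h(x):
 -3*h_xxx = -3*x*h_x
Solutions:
 h(x) = C1 + Integral(C2*airyai(x) + C3*airybi(x), x)


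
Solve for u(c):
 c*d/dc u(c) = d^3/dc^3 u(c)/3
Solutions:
 u(c) = C1 + Integral(C2*airyai(3^(1/3)*c) + C3*airybi(3^(1/3)*c), c)


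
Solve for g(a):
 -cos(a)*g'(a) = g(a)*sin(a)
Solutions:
 g(a) = C1*cos(a)


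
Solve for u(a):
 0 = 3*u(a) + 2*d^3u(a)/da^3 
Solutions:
 u(a) = C3*exp(-2^(2/3)*3^(1/3)*a/2) + (C1*sin(2^(2/3)*3^(5/6)*a/4) + C2*cos(2^(2/3)*3^(5/6)*a/4))*exp(2^(2/3)*3^(1/3)*a/4)


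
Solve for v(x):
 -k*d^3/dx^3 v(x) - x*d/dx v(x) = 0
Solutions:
 v(x) = C1 + Integral(C2*airyai(x*(-1/k)^(1/3)) + C3*airybi(x*(-1/k)^(1/3)), x)


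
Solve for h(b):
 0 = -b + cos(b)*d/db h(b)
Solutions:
 h(b) = C1 + Integral(b/cos(b), b)


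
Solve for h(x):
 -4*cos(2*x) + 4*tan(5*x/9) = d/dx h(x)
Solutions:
 h(x) = C1 - 36*log(cos(5*x/9))/5 - 2*sin(2*x)


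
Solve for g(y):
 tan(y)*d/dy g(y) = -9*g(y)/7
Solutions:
 g(y) = C1/sin(y)^(9/7)


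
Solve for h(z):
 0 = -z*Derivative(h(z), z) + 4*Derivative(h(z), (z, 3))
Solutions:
 h(z) = C1 + Integral(C2*airyai(2^(1/3)*z/2) + C3*airybi(2^(1/3)*z/2), z)


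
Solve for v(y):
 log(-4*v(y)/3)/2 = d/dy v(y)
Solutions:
 -2*Integral(1/(log(-_y) - log(3) + 2*log(2)), (_y, v(y))) = C1 - y


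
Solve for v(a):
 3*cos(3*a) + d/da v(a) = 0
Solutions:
 v(a) = C1 - sin(3*a)


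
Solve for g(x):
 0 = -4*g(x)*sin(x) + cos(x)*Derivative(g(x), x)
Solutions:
 g(x) = C1/cos(x)^4


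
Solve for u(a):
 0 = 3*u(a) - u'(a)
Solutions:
 u(a) = C1*exp(3*a)


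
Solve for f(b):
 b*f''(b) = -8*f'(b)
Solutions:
 f(b) = C1 + C2/b^7


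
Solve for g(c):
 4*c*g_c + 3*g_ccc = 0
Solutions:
 g(c) = C1 + Integral(C2*airyai(-6^(2/3)*c/3) + C3*airybi(-6^(2/3)*c/3), c)


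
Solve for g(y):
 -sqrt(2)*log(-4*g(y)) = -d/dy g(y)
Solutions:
 -sqrt(2)*Integral(1/(log(-_y) + 2*log(2)), (_y, g(y)))/2 = C1 - y


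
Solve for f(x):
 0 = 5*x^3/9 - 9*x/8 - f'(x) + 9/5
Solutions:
 f(x) = C1 + 5*x^4/36 - 9*x^2/16 + 9*x/5


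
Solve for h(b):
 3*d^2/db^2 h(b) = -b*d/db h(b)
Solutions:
 h(b) = C1 + C2*erf(sqrt(6)*b/6)


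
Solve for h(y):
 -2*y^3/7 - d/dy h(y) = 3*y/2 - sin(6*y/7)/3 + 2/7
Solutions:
 h(y) = C1 - y^4/14 - 3*y^2/4 - 2*y/7 - 7*cos(6*y/7)/18


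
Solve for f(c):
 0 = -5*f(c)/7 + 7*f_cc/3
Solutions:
 f(c) = C1*exp(-sqrt(15)*c/7) + C2*exp(sqrt(15)*c/7)


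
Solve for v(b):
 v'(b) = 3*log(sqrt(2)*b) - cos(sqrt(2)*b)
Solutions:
 v(b) = C1 + 3*b*log(b) - 3*b + 3*b*log(2)/2 - sqrt(2)*sin(sqrt(2)*b)/2


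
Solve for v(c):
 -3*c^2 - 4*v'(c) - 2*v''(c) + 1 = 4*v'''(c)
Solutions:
 v(c) = C1 - c^3/4 + 3*c^2/8 + 11*c/8 + (C2*sin(sqrt(15)*c/4) + C3*cos(sqrt(15)*c/4))*exp(-c/4)


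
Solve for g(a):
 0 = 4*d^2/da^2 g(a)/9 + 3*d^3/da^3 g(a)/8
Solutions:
 g(a) = C1 + C2*a + C3*exp(-32*a/27)


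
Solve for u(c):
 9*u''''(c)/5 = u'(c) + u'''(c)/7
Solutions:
 u(c) = C1 + C2*exp(c*(-2^(2/3)*5^(1/3)*(189*sqrt(15755061) + 750191)^(1/3) - 10*2^(1/3)*5^(2/3)/(189*sqrt(15755061) + 750191)^(1/3) + 20)/756)*sin(10^(1/3)*sqrt(3)*c*(-2^(1/3)*(189*sqrt(15755061) + 750191)^(1/3) + 10*5^(1/3)/(189*sqrt(15755061) + 750191)^(1/3))/756) + C3*exp(c*(-2^(2/3)*5^(1/3)*(189*sqrt(15755061) + 750191)^(1/3) - 10*2^(1/3)*5^(2/3)/(189*sqrt(15755061) + 750191)^(1/3) + 20)/756)*cos(10^(1/3)*sqrt(3)*c*(-2^(1/3)*(189*sqrt(15755061) + 750191)^(1/3) + 10*5^(1/3)/(189*sqrt(15755061) + 750191)^(1/3))/756) + C4*exp(c*(10*2^(1/3)*5^(2/3)/(189*sqrt(15755061) + 750191)^(1/3) + 10 + 2^(2/3)*5^(1/3)*(189*sqrt(15755061) + 750191)^(1/3))/378)


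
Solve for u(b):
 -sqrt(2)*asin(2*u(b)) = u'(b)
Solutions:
 Integral(1/asin(2*_y), (_y, u(b))) = C1 - sqrt(2)*b


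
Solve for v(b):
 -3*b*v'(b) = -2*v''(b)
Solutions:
 v(b) = C1 + C2*erfi(sqrt(3)*b/2)


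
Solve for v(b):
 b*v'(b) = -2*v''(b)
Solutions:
 v(b) = C1 + C2*erf(b/2)


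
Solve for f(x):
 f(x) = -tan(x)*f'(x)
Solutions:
 f(x) = C1/sin(x)


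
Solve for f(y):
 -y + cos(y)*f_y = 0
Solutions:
 f(y) = C1 + Integral(y/cos(y), y)


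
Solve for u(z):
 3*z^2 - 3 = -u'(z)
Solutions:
 u(z) = C1 - z^3 + 3*z


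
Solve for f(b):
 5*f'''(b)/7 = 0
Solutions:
 f(b) = C1 + C2*b + C3*b^2


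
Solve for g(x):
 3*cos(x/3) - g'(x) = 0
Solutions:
 g(x) = C1 + 9*sin(x/3)


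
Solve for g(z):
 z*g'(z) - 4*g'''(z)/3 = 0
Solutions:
 g(z) = C1 + Integral(C2*airyai(6^(1/3)*z/2) + C3*airybi(6^(1/3)*z/2), z)


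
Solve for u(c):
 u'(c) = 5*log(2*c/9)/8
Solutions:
 u(c) = C1 + 5*c*log(c)/8 - 5*c*log(3)/4 - 5*c/8 + 5*c*log(2)/8


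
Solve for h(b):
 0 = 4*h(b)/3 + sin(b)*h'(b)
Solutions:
 h(b) = C1*(cos(b) + 1)^(2/3)/(cos(b) - 1)^(2/3)


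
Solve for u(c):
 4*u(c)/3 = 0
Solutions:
 u(c) = 0


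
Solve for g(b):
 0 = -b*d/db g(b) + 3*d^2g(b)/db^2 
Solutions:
 g(b) = C1 + C2*erfi(sqrt(6)*b/6)


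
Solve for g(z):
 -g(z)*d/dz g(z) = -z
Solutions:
 g(z) = -sqrt(C1 + z^2)
 g(z) = sqrt(C1 + z^2)


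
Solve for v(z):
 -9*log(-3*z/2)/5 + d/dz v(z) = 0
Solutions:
 v(z) = C1 + 9*z*log(-z)/5 + 9*z*(-1 - log(2) + log(3))/5


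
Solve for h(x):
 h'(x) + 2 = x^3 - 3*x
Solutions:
 h(x) = C1 + x^4/4 - 3*x^2/2 - 2*x


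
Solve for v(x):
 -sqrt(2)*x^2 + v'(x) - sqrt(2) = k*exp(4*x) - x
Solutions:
 v(x) = C1 + k*exp(4*x)/4 + sqrt(2)*x^3/3 - x^2/2 + sqrt(2)*x


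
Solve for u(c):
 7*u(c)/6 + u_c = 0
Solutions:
 u(c) = C1*exp(-7*c/6)


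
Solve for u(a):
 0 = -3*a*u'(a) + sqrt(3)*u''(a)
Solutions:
 u(a) = C1 + C2*erfi(sqrt(2)*3^(1/4)*a/2)


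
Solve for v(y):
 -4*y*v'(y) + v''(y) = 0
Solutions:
 v(y) = C1 + C2*erfi(sqrt(2)*y)


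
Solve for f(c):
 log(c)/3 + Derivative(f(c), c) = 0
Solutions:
 f(c) = C1 - c*log(c)/3 + c/3


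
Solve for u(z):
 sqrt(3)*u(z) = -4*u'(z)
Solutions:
 u(z) = C1*exp(-sqrt(3)*z/4)


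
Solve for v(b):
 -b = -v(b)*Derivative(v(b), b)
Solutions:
 v(b) = -sqrt(C1 + b^2)
 v(b) = sqrt(C1 + b^2)


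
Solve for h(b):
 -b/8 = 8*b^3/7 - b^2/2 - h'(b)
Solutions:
 h(b) = C1 + 2*b^4/7 - b^3/6 + b^2/16


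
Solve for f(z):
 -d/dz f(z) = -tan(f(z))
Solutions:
 f(z) = pi - asin(C1*exp(z))
 f(z) = asin(C1*exp(z))


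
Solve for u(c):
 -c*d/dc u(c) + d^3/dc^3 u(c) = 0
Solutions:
 u(c) = C1 + Integral(C2*airyai(c) + C3*airybi(c), c)


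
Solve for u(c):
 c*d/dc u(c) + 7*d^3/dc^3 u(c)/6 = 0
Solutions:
 u(c) = C1 + Integral(C2*airyai(-6^(1/3)*7^(2/3)*c/7) + C3*airybi(-6^(1/3)*7^(2/3)*c/7), c)


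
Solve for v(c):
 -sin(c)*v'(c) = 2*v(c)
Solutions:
 v(c) = C1*(cos(c) + 1)/(cos(c) - 1)


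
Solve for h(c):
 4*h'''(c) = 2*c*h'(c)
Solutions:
 h(c) = C1 + Integral(C2*airyai(2^(2/3)*c/2) + C3*airybi(2^(2/3)*c/2), c)


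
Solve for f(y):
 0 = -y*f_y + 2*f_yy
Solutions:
 f(y) = C1 + C2*erfi(y/2)


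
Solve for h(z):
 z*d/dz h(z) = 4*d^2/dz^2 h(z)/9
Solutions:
 h(z) = C1 + C2*erfi(3*sqrt(2)*z/4)


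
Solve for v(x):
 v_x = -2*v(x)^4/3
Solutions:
 v(x) = (-1 - sqrt(3)*I)*(1/(C1 + 2*x))^(1/3)/2
 v(x) = (-1 + sqrt(3)*I)*(1/(C1 + 2*x))^(1/3)/2
 v(x) = (1/(C1 + 2*x))^(1/3)


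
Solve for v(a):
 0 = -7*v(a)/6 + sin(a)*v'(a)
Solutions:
 v(a) = C1*(cos(a) - 1)^(7/12)/(cos(a) + 1)^(7/12)


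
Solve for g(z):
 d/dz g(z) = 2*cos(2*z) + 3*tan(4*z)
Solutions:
 g(z) = C1 - 3*log(cos(4*z))/4 + sin(2*z)


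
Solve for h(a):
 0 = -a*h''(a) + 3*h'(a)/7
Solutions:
 h(a) = C1 + C2*a^(10/7)


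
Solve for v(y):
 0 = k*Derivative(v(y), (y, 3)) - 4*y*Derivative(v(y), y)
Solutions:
 v(y) = C1 + Integral(C2*airyai(2^(2/3)*y*(1/k)^(1/3)) + C3*airybi(2^(2/3)*y*(1/k)^(1/3)), y)


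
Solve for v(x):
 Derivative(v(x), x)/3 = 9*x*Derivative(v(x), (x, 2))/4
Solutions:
 v(x) = C1 + C2*x^(31/27)


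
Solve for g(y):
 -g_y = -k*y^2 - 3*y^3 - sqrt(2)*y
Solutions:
 g(y) = C1 + k*y^3/3 + 3*y^4/4 + sqrt(2)*y^2/2


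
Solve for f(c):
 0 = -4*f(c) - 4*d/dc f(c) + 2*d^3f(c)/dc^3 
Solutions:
 f(c) = C1*exp(-c*(2/(sqrt(57)/9 + 1)^(1/3) + 3*(sqrt(57)/9 + 1)^(1/3))/6)*sin(sqrt(3)*c*(-3*(sqrt(57)/9 + 1)^(1/3) + 2/(sqrt(57)/9 + 1)^(1/3))/6) + C2*exp(-c*(2/(sqrt(57)/9 + 1)^(1/3) + 3*(sqrt(57)/9 + 1)^(1/3))/6)*cos(sqrt(3)*c*(-3*(sqrt(57)/9 + 1)^(1/3) + 2/(sqrt(57)/9 + 1)^(1/3))/6) + C3*exp(c*(2/(3*(sqrt(57)/9 + 1)^(1/3)) + (sqrt(57)/9 + 1)^(1/3)))


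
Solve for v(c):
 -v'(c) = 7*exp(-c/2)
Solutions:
 v(c) = C1 + 14*exp(-c/2)


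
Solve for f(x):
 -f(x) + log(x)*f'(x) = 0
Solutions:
 f(x) = C1*exp(li(x))


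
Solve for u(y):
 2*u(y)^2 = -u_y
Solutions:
 u(y) = 1/(C1 + 2*y)


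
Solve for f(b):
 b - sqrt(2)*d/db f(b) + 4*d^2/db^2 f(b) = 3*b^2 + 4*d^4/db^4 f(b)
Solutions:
 f(b) = C1 + C2*exp(sqrt(2)*b/2) + C3*exp(b*(-sqrt(2) + sqrt(10))/4) + C4*exp(-b*(sqrt(2) + sqrt(10))/4) - sqrt(2)*b^3/2 - 6*b^2 + sqrt(2)*b^2/4 - 24*sqrt(2)*b + 2*b


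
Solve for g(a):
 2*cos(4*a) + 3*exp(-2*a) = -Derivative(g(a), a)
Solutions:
 g(a) = C1 - sin(4*a)/2 + 3*exp(-2*a)/2


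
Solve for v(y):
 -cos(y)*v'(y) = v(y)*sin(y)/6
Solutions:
 v(y) = C1*cos(y)^(1/6)


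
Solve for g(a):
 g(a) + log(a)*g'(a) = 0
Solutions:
 g(a) = C1*exp(-li(a))


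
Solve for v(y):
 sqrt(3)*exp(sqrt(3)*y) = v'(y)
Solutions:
 v(y) = C1 + exp(sqrt(3)*y)


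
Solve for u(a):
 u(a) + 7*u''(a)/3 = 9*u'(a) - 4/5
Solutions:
 u(a) = C1*exp(a*(27 - sqrt(645))/14) + C2*exp(a*(sqrt(645) + 27)/14) - 4/5


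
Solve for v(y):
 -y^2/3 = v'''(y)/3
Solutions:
 v(y) = C1 + C2*y + C3*y^2 - y^5/60


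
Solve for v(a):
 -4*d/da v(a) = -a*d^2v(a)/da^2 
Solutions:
 v(a) = C1 + C2*a^5


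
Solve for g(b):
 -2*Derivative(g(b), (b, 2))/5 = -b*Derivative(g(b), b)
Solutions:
 g(b) = C1 + C2*erfi(sqrt(5)*b/2)


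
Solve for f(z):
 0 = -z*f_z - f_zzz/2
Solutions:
 f(z) = C1 + Integral(C2*airyai(-2^(1/3)*z) + C3*airybi(-2^(1/3)*z), z)


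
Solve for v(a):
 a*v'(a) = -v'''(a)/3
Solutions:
 v(a) = C1 + Integral(C2*airyai(-3^(1/3)*a) + C3*airybi(-3^(1/3)*a), a)


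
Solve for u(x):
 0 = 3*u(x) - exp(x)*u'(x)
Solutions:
 u(x) = C1*exp(-3*exp(-x))


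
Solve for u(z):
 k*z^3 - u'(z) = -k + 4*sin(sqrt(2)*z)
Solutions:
 u(z) = C1 + k*z^4/4 + k*z + 2*sqrt(2)*cos(sqrt(2)*z)


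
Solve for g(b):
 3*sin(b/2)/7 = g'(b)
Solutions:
 g(b) = C1 - 6*cos(b/2)/7


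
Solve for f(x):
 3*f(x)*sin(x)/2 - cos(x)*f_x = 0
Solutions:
 f(x) = C1/cos(x)^(3/2)


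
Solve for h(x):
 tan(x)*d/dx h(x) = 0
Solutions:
 h(x) = C1


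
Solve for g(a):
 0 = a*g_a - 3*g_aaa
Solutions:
 g(a) = C1 + Integral(C2*airyai(3^(2/3)*a/3) + C3*airybi(3^(2/3)*a/3), a)


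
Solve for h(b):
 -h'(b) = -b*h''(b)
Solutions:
 h(b) = C1 + C2*b^2


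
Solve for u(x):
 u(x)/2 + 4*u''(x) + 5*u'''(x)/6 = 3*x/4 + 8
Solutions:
 u(x) = C1*exp(x*(-32 + 128*2^(1/3)/(5*sqrt(6369) + 1099)^(1/3) + 2^(2/3)*(5*sqrt(6369) + 1099)^(1/3))/20)*sin(2^(1/3)*sqrt(3)*x*(-2^(1/3)*(5*sqrt(6369) + 1099)^(1/3) + 128/(5*sqrt(6369) + 1099)^(1/3))/20) + C2*exp(x*(-32 + 128*2^(1/3)/(5*sqrt(6369) + 1099)^(1/3) + 2^(2/3)*(5*sqrt(6369) + 1099)^(1/3))/20)*cos(2^(1/3)*sqrt(3)*x*(-2^(1/3)*(5*sqrt(6369) + 1099)^(1/3) + 128/(5*sqrt(6369) + 1099)^(1/3))/20) + C3*exp(-x*(128*2^(1/3)/(5*sqrt(6369) + 1099)^(1/3) + 16 + 2^(2/3)*(5*sqrt(6369) + 1099)^(1/3))/10) + 3*x/2 + 16


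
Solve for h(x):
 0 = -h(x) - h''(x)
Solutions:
 h(x) = C1*sin(x) + C2*cos(x)


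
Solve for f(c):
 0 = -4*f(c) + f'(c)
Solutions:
 f(c) = C1*exp(4*c)


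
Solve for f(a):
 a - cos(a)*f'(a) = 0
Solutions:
 f(a) = C1 + Integral(a/cos(a), a)


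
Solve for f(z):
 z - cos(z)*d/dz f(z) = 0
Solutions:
 f(z) = C1 + Integral(z/cos(z), z)


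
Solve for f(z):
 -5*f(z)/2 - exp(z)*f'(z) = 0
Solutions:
 f(z) = C1*exp(5*exp(-z)/2)


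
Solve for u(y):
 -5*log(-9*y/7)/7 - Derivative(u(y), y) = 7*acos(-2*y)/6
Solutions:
 u(y) = C1 - 5*y*log(-y)/7 - 7*y*acos(-2*y)/6 - 10*y*log(3)/7 + 5*y/7 + 5*y*log(7)/7 - 7*sqrt(1 - 4*y^2)/12


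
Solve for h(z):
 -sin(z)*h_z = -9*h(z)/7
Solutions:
 h(z) = C1*(cos(z) - 1)^(9/14)/(cos(z) + 1)^(9/14)


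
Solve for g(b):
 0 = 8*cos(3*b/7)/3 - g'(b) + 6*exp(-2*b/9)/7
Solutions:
 g(b) = C1 + 56*sin(3*b/7)/9 - 27*exp(-2*b/9)/7


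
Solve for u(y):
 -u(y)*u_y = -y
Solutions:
 u(y) = -sqrt(C1 + y^2)
 u(y) = sqrt(C1 + y^2)


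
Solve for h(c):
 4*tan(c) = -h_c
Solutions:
 h(c) = C1 + 4*log(cos(c))


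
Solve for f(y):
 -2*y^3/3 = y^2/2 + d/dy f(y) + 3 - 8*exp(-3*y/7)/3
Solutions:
 f(y) = C1 - y^4/6 - y^3/6 - 3*y - 56*exp(-3*y/7)/9


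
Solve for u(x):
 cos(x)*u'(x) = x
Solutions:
 u(x) = C1 + Integral(x/cos(x), x)


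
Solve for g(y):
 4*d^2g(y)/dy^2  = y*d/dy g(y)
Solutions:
 g(y) = C1 + C2*erfi(sqrt(2)*y/4)


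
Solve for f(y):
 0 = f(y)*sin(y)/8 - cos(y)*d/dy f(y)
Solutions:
 f(y) = C1/cos(y)^(1/8)


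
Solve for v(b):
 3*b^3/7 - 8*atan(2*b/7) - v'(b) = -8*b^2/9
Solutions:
 v(b) = C1 + 3*b^4/28 + 8*b^3/27 - 8*b*atan(2*b/7) + 14*log(4*b^2 + 49)


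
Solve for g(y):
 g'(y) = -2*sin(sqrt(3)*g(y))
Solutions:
 g(y) = sqrt(3)*(-acos((-exp(2*sqrt(3)*C1) - exp(4*sqrt(3)*y))/(exp(2*sqrt(3)*C1) - exp(4*sqrt(3)*y))) + 2*pi)/3
 g(y) = sqrt(3)*acos((-exp(2*sqrt(3)*C1) - exp(4*sqrt(3)*y))/(exp(2*sqrt(3)*C1) - exp(4*sqrt(3)*y)))/3


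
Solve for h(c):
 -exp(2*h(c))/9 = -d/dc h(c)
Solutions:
 h(c) = log(-sqrt(-1/(C1 + c))) - log(2)/2 + log(3)
 h(c) = log(-1/(C1 + c))/2 - log(2)/2 + log(3)


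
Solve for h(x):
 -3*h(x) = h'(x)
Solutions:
 h(x) = C1*exp(-3*x)


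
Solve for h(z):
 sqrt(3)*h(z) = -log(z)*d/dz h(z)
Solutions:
 h(z) = C1*exp(-sqrt(3)*li(z))


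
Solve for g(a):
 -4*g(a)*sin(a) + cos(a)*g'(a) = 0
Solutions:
 g(a) = C1/cos(a)^4


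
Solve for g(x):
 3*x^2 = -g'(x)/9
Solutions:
 g(x) = C1 - 9*x^3


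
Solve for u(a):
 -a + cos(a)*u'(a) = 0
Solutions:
 u(a) = C1 + Integral(a/cos(a), a)


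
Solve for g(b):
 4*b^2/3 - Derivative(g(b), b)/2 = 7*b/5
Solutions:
 g(b) = C1 + 8*b^3/9 - 7*b^2/5


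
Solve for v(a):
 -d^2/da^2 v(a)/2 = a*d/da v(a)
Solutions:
 v(a) = C1 + C2*erf(a)


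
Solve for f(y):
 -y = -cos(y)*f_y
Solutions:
 f(y) = C1 + Integral(y/cos(y), y)


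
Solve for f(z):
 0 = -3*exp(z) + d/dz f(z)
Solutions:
 f(z) = C1 + 3*exp(z)


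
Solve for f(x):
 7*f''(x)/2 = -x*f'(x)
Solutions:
 f(x) = C1 + C2*erf(sqrt(7)*x/7)


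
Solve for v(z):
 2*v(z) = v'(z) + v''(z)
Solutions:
 v(z) = C1*exp(-2*z) + C2*exp(z)


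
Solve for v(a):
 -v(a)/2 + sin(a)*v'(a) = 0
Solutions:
 v(a) = C1*(cos(a) - 1)^(1/4)/(cos(a) + 1)^(1/4)


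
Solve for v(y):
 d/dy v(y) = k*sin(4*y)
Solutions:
 v(y) = C1 - k*cos(4*y)/4


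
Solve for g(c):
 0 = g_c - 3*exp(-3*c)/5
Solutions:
 g(c) = C1 - exp(-3*c)/5


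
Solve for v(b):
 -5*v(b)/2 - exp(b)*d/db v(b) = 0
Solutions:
 v(b) = C1*exp(5*exp(-b)/2)


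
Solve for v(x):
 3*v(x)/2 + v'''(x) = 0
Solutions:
 v(x) = C3*exp(-2^(2/3)*3^(1/3)*x/2) + (C1*sin(2^(2/3)*3^(5/6)*x/4) + C2*cos(2^(2/3)*3^(5/6)*x/4))*exp(2^(2/3)*3^(1/3)*x/4)


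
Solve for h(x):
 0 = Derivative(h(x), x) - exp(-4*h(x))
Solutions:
 h(x) = log(-I*(C1 + 4*x)^(1/4))
 h(x) = log(I*(C1 + 4*x)^(1/4))
 h(x) = log(-(C1 + 4*x)^(1/4))
 h(x) = log(C1 + 4*x)/4


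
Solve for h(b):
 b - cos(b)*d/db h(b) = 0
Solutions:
 h(b) = C1 + Integral(b/cos(b), b)


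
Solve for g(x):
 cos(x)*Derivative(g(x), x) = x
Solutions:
 g(x) = C1 + Integral(x/cos(x), x)


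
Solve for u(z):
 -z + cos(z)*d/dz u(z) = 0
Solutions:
 u(z) = C1 + Integral(z/cos(z), z)


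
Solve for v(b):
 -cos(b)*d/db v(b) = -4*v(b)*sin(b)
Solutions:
 v(b) = C1/cos(b)^4


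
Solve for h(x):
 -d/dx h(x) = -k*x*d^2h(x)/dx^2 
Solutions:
 h(x) = C1 + x^(((re(k) + 1)*re(k) + im(k)^2)/(re(k)^2 + im(k)^2))*(C2*sin(log(x)*Abs(im(k))/(re(k)^2 + im(k)^2)) + C3*cos(log(x)*im(k)/(re(k)^2 + im(k)^2)))


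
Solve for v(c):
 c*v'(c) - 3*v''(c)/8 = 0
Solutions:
 v(c) = C1 + C2*erfi(2*sqrt(3)*c/3)


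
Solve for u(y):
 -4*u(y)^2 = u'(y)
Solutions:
 u(y) = 1/(C1 + 4*y)


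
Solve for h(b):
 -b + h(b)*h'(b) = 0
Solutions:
 h(b) = -sqrt(C1 + b^2)
 h(b) = sqrt(C1 + b^2)


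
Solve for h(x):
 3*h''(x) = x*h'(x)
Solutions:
 h(x) = C1 + C2*erfi(sqrt(6)*x/6)


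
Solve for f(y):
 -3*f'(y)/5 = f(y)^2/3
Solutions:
 f(y) = 9/(C1 + 5*y)


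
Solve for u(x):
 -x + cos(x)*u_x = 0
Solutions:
 u(x) = C1 + Integral(x/cos(x), x)


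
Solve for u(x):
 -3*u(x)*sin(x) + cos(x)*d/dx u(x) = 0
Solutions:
 u(x) = C1/cos(x)^3


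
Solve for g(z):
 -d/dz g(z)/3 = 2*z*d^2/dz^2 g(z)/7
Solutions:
 g(z) = C1 + C2/z^(1/6)


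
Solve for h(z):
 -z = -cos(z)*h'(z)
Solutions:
 h(z) = C1 + Integral(z/cos(z), z)


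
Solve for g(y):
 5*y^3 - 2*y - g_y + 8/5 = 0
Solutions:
 g(y) = C1 + 5*y^4/4 - y^2 + 8*y/5


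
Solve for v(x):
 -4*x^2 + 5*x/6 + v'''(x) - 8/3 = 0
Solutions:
 v(x) = C1 + C2*x + C3*x^2 + x^5/15 - 5*x^4/144 + 4*x^3/9


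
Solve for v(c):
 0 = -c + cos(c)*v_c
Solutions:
 v(c) = C1 + Integral(c/cos(c), c)


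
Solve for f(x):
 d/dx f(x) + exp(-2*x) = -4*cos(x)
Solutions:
 f(x) = C1 - 4*sin(x) + exp(-2*x)/2


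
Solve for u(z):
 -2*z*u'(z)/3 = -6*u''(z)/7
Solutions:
 u(z) = C1 + C2*erfi(sqrt(14)*z/6)


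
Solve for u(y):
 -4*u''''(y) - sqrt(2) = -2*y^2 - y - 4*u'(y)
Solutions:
 u(y) = C1 + C4*exp(y) - y^3/6 - y^2/8 + sqrt(2)*y/4 + (C2*sin(sqrt(3)*y/2) + C3*cos(sqrt(3)*y/2))*exp(-y/2)


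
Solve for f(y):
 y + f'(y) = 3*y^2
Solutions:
 f(y) = C1 + y^3 - y^2/2


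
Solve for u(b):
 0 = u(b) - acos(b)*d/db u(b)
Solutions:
 u(b) = C1*exp(Integral(1/acos(b), b))


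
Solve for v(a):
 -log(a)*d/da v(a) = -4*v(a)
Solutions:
 v(a) = C1*exp(4*li(a))


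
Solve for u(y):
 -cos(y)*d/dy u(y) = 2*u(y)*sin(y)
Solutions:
 u(y) = C1*cos(y)^2


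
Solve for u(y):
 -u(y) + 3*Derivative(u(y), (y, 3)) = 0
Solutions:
 u(y) = C3*exp(3^(2/3)*y/3) + (C1*sin(3^(1/6)*y/2) + C2*cos(3^(1/6)*y/2))*exp(-3^(2/3)*y/6)


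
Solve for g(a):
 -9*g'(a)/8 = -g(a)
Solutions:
 g(a) = C1*exp(8*a/9)


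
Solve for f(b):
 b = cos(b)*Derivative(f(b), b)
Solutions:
 f(b) = C1 + Integral(b/cos(b), b)


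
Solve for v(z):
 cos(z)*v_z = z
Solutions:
 v(z) = C1 + Integral(z/cos(z), z)


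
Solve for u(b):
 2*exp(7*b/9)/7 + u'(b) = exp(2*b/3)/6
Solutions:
 u(b) = C1 - 18*exp(7*b/9)/49 + exp(2*b/3)/4


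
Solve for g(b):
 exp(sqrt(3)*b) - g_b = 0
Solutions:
 g(b) = C1 + sqrt(3)*exp(sqrt(3)*b)/3


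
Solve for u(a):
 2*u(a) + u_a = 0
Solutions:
 u(a) = C1*exp(-2*a)


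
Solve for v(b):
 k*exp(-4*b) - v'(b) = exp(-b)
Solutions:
 v(b) = C1 - k*exp(-4*b)/4 + exp(-b)


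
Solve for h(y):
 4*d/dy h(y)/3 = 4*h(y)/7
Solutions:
 h(y) = C1*exp(3*y/7)


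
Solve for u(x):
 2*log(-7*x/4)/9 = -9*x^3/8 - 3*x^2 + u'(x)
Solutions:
 u(x) = C1 + 9*x^4/32 + x^3 + 2*x*log(-x)/9 + 2*x*(-2*log(2) - 1 + log(7))/9


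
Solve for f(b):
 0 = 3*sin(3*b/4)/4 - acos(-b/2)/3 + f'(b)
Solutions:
 f(b) = C1 + b*acos(-b/2)/3 + sqrt(4 - b^2)/3 + cos(3*b/4)


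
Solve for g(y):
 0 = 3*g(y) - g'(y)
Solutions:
 g(y) = C1*exp(3*y)


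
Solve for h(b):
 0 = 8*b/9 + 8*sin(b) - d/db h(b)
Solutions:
 h(b) = C1 + 4*b^2/9 - 8*cos(b)


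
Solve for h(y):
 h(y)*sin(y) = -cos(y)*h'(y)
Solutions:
 h(y) = C1*cos(y)


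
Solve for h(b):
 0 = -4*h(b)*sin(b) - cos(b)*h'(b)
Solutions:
 h(b) = C1*cos(b)^4


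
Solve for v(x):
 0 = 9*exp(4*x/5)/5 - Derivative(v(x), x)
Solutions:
 v(x) = C1 + 9*exp(4*x/5)/4


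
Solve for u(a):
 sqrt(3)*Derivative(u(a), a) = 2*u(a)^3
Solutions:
 u(a) = -sqrt(6)*sqrt(-1/(C1 + 2*sqrt(3)*a))/2
 u(a) = sqrt(6)*sqrt(-1/(C1 + 2*sqrt(3)*a))/2


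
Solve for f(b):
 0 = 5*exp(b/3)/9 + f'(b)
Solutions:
 f(b) = C1 - 5*exp(b/3)/3


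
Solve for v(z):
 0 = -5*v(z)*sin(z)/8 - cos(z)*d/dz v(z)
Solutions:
 v(z) = C1*cos(z)^(5/8)


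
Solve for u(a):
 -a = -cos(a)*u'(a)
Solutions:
 u(a) = C1 + Integral(a/cos(a), a)


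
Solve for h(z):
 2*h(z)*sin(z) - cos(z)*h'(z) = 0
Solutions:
 h(z) = C1/cos(z)^2


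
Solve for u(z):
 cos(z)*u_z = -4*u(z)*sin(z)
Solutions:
 u(z) = C1*cos(z)^4


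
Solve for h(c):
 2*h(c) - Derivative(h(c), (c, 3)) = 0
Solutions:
 h(c) = C3*exp(2^(1/3)*c) + (C1*sin(2^(1/3)*sqrt(3)*c/2) + C2*cos(2^(1/3)*sqrt(3)*c/2))*exp(-2^(1/3)*c/2)


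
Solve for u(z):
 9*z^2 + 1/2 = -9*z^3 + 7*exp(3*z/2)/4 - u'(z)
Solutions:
 u(z) = C1 - 9*z^4/4 - 3*z^3 - z/2 + 7*exp(3*z/2)/6


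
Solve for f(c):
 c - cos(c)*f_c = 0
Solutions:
 f(c) = C1 + Integral(c/cos(c), c)


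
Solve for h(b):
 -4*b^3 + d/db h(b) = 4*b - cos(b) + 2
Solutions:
 h(b) = C1 + b^4 + 2*b^2 + 2*b - sin(b)


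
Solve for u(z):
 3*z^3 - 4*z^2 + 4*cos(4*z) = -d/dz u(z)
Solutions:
 u(z) = C1 - 3*z^4/4 + 4*z^3/3 - sin(4*z)


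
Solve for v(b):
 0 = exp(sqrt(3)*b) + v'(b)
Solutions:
 v(b) = C1 - sqrt(3)*exp(sqrt(3)*b)/3


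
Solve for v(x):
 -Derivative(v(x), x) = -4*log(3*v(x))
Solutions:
 -Integral(1/(log(_y) + log(3)), (_y, v(x)))/4 = C1 - x


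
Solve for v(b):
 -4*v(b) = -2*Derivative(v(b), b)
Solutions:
 v(b) = C1*exp(2*b)


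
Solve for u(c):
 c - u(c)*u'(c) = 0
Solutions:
 u(c) = -sqrt(C1 + c^2)
 u(c) = sqrt(C1 + c^2)


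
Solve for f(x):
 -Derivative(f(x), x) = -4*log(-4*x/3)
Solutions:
 f(x) = C1 + 4*x*log(-x) + 4*x*(-log(3) - 1 + 2*log(2))


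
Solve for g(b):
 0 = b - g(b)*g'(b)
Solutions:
 g(b) = -sqrt(C1 + b^2)
 g(b) = sqrt(C1 + b^2)


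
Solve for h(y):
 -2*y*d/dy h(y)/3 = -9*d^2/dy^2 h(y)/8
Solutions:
 h(y) = C1 + C2*erfi(2*sqrt(6)*y/9)


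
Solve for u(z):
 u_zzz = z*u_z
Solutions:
 u(z) = C1 + Integral(C2*airyai(z) + C3*airybi(z), z)


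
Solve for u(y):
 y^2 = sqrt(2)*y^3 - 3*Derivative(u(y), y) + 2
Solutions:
 u(y) = C1 + sqrt(2)*y^4/12 - y^3/9 + 2*y/3


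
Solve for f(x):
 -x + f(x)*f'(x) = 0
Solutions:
 f(x) = -sqrt(C1 + x^2)
 f(x) = sqrt(C1 + x^2)


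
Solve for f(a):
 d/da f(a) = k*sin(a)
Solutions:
 f(a) = C1 - k*cos(a)


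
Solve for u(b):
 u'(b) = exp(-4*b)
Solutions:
 u(b) = C1 - exp(-4*b)/4


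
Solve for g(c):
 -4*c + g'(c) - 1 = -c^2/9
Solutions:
 g(c) = C1 - c^3/27 + 2*c^2 + c


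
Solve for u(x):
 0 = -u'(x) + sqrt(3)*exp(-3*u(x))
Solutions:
 u(x) = log(C1 + 3*sqrt(3)*x)/3
 u(x) = log((-3^(1/3) - 3^(5/6)*I)*(C1 + sqrt(3)*x)^(1/3)/2)
 u(x) = log((-3^(1/3) + 3^(5/6)*I)*(C1 + sqrt(3)*x)^(1/3)/2)


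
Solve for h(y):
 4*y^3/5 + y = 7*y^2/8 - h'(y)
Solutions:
 h(y) = C1 - y^4/5 + 7*y^3/24 - y^2/2


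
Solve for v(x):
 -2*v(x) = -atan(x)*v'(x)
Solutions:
 v(x) = C1*exp(2*Integral(1/atan(x), x))


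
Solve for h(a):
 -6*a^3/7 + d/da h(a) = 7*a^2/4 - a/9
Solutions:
 h(a) = C1 + 3*a^4/14 + 7*a^3/12 - a^2/18


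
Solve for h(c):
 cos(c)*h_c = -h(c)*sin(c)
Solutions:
 h(c) = C1*cos(c)


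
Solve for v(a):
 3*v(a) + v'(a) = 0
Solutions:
 v(a) = C1*exp(-3*a)


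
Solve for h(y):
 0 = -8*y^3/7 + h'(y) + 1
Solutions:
 h(y) = C1 + 2*y^4/7 - y


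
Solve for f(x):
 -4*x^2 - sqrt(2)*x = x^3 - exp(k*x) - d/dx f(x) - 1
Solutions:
 f(x) = C1 + x^4/4 + 4*x^3/3 + sqrt(2)*x^2/2 - x - exp(k*x)/k


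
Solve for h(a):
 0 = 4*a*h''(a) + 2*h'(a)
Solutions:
 h(a) = C1 + C2*sqrt(a)


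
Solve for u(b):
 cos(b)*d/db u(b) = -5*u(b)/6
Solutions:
 u(b) = C1*(sin(b) - 1)^(5/12)/(sin(b) + 1)^(5/12)


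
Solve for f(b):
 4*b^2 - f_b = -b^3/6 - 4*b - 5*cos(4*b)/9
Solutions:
 f(b) = C1 + b^4/24 + 4*b^3/3 + 2*b^2 + 5*sin(4*b)/36


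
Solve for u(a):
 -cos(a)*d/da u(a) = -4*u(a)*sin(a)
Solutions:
 u(a) = C1/cos(a)^4


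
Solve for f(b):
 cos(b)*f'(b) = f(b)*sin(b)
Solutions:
 f(b) = C1/cos(b)


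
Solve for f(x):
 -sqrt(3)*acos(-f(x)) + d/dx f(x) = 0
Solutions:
 Integral(1/acos(-_y), (_y, f(x))) = C1 + sqrt(3)*x


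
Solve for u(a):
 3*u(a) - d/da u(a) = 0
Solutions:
 u(a) = C1*exp(3*a)


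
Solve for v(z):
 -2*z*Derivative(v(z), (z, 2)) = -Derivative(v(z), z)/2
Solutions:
 v(z) = C1 + C2*z^(5/4)


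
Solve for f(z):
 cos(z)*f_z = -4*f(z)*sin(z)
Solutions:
 f(z) = C1*cos(z)^4


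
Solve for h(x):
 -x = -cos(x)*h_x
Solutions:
 h(x) = C1 + Integral(x/cos(x), x)


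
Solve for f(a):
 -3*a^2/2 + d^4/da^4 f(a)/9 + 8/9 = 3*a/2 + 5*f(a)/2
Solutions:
 f(a) = C1*exp(-2^(3/4)*sqrt(3)*5^(1/4)*a/2) + C2*exp(2^(3/4)*sqrt(3)*5^(1/4)*a/2) + C3*sin(2^(3/4)*sqrt(3)*5^(1/4)*a/2) + C4*cos(2^(3/4)*sqrt(3)*5^(1/4)*a/2) - 3*a^2/5 - 3*a/5 + 16/45


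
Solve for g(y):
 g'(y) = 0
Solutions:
 g(y) = C1


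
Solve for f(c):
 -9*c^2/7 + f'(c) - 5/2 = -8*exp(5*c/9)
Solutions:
 f(c) = C1 + 3*c^3/7 + 5*c/2 - 72*exp(5*c/9)/5


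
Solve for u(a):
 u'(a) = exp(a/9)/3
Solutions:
 u(a) = C1 + 3*exp(a/9)


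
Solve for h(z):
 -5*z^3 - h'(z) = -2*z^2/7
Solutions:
 h(z) = C1 - 5*z^4/4 + 2*z^3/21


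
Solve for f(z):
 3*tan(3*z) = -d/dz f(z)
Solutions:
 f(z) = C1 + log(cos(3*z))


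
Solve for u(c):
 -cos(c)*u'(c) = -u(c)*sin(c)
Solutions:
 u(c) = C1/cos(c)


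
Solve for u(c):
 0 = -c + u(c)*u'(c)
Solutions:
 u(c) = -sqrt(C1 + c^2)
 u(c) = sqrt(C1 + c^2)


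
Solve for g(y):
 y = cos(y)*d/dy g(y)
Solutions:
 g(y) = C1 + Integral(y/cos(y), y)


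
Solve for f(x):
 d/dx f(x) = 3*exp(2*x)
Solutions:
 f(x) = C1 + 3*exp(2*x)/2


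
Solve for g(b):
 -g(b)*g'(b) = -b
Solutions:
 g(b) = -sqrt(C1 + b^2)
 g(b) = sqrt(C1 + b^2)


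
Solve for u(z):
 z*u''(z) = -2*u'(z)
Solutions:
 u(z) = C1 + C2/z


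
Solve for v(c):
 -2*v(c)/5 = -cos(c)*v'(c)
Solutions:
 v(c) = C1*(sin(c) + 1)^(1/5)/(sin(c) - 1)^(1/5)


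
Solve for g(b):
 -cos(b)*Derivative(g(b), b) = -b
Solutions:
 g(b) = C1 + Integral(b/cos(b), b)


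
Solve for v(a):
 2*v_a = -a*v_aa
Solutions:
 v(a) = C1 + C2/a


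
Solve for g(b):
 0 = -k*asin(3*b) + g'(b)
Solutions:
 g(b) = C1 + k*(b*asin(3*b) + sqrt(1 - 9*b^2)/3)
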